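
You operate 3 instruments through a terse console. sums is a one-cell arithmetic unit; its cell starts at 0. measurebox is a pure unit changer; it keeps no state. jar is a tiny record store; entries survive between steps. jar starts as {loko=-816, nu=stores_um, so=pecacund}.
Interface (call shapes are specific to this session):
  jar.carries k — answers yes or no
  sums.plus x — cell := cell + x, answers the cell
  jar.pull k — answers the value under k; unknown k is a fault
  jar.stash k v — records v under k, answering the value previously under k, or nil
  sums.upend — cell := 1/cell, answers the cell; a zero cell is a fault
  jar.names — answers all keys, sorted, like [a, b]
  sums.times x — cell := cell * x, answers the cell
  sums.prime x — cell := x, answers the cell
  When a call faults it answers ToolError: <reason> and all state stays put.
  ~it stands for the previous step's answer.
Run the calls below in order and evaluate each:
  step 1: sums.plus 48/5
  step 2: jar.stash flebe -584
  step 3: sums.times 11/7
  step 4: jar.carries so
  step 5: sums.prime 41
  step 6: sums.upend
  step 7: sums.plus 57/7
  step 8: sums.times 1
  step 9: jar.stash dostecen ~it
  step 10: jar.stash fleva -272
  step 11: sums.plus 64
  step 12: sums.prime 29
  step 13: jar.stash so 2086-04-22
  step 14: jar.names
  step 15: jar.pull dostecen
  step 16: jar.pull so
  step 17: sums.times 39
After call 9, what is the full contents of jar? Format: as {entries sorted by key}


Answer: {dostecen=2344/287, flebe=-584, loko=-816, nu=stores_um, so=pecacund}

Derivation:
>> sums.plus(x='48/5')
<< 48/5
>> jar.stash(k='flebe', v='-584')
<< nil
>> sums.times(x='11/7')
<< 528/35
>> jar.carries(k='so')
<< yes
>> sums.prime(x='41')
<< 41
>> sums.upend()
<< 1/41
>> sums.plus(x='57/7')
<< 2344/287
>> sums.times(x='1')
<< 2344/287
>> jar.stash(k='dostecen', v='~it')
<< nil
>> jar.stash(k='fleva', v='-272')
<< nil
>> sums.plus(x='64')
<< 20712/287
>> sums.prime(x='29')
<< 29
>> jar.stash(k='so', v='2086-04-22')
<< pecacund
>> jar.names()
<< [dostecen, flebe, fleva, loko, nu, so]
>> jar.pull(k='dostecen')
<< 2344/287
>> jar.pull(k='so')
<< 2086-04-22
>> sums.times(x='39')
<< 1131


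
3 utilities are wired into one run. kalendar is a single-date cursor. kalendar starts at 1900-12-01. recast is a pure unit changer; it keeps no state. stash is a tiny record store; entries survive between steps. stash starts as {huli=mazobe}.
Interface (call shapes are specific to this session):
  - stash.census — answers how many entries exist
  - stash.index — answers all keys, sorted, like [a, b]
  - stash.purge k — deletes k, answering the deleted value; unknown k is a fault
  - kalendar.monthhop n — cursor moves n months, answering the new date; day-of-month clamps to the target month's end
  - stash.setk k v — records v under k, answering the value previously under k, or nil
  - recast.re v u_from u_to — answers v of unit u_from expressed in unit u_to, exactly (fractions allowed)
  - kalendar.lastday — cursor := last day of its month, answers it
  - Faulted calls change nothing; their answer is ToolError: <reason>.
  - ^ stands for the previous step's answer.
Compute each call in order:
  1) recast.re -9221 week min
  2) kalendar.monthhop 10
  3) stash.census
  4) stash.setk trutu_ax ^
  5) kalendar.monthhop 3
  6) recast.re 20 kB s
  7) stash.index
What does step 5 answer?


·→ recast.re(v: -9221, u_from: week, u_to: min)
·← -92947680
·→ kalendar.monthhop(n: 10)
·← 1901-10-01
·→ stash.census()
·← 1
·→ stash.setk(k: trutu_ax, v: ^)
·← nil
·→ kalendar.monthhop(n: 3)
·← 1902-01-01
·→ recast.re(v: 20, u_from: kB, u_to: s)
·← ToolError: incompatible units
·→ stash.index()
·← [huli, trutu_ax]

Answer: 1902-01-01


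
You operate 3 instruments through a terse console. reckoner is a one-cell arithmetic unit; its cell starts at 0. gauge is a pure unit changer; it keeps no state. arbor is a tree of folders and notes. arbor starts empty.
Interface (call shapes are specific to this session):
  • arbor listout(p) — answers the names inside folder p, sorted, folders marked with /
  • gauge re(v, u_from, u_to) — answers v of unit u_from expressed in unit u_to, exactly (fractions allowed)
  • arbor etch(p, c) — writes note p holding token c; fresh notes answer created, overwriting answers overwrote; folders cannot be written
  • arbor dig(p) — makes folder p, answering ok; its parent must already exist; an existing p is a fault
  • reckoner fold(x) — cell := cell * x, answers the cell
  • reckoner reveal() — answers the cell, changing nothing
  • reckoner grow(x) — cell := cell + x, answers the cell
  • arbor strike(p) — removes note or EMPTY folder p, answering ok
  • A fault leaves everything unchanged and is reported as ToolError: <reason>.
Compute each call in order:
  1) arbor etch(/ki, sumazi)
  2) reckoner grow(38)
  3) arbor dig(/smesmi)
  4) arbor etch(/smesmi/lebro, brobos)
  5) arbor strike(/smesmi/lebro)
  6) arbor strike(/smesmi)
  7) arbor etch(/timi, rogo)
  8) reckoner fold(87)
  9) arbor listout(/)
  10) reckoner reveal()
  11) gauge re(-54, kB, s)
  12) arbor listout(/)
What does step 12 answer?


$ arbor etch p: /ki c: sumazi
[out] created
$ reckoner grow x: 38
[out] 38
$ arbor dig p: /smesmi
[out] ok
$ arbor etch p: /smesmi/lebro c: brobos
[out] created
$ arbor strike p: /smesmi/lebro
[out] ok
$ arbor strike p: /smesmi
[out] ok
$ arbor etch p: /timi c: rogo
[out] created
$ reckoner fold x: 87
[out] 3306
$ arbor listout p: /
[out] [ki, timi]
$ reckoner reveal
[out] 3306
$ gauge re v: -54 u_from: kB u_to: s
[out] ToolError: incompatible units
$ arbor listout p: /
[out] [ki, timi]

Answer: [ki, timi]


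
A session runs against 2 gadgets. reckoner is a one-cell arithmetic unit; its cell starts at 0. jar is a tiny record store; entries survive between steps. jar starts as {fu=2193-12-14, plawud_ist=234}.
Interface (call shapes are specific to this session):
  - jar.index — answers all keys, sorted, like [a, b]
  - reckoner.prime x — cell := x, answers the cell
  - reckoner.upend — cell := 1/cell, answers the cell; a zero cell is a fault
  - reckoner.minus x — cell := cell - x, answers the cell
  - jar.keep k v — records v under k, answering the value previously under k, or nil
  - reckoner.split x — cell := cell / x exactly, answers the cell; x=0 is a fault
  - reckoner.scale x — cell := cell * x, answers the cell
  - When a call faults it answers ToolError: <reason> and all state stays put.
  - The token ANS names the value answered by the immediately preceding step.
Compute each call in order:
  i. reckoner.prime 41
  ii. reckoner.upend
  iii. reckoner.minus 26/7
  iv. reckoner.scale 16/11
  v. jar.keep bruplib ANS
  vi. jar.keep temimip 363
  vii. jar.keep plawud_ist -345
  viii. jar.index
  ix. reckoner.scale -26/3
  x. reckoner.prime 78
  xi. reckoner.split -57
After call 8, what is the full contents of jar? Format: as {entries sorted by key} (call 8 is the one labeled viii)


→ reckoner.prime(x: 41)
← 41
→ reckoner.upend()
← 1/41
→ reckoner.minus(x: 26/7)
← -1059/287
→ reckoner.scale(x: 16/11)
← -16944/3157
→ jar.keep(k: bruplib, v: ANS)
← nil
→ jar.keep(k: temimip, v: 363)
← nil
→ jar.keep(k: plawud_ist, v: -345)
← 234
→ jar.index()
← [bruplib, fu, plawud_ist, temimip]
→ reckoner.scale(x: -26/3)
← 146848/3157
→ reckoner.prime(x: 78)
← 78
→ reckoner.split(x: -57)
← -26/19

Answer: {bruplib=-16944/3157, fu=2193-12-14, plawud_ist=-345, temimip=363}


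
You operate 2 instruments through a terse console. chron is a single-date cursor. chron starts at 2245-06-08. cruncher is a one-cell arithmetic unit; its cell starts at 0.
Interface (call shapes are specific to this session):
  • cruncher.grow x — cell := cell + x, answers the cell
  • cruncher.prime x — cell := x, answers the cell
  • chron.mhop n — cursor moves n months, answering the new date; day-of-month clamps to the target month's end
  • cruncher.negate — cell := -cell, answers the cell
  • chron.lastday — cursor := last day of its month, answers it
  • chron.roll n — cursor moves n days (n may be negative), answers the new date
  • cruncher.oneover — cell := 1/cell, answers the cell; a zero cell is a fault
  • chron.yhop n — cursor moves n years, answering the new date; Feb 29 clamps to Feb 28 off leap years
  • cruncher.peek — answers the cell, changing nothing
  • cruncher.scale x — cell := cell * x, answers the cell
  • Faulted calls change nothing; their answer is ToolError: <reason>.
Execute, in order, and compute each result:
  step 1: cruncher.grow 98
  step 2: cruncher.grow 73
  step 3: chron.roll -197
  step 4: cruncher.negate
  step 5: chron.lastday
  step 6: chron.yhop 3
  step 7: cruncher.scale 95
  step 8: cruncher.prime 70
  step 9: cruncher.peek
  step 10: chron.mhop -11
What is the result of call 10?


Act: cruncher.grow[x='98']
Obs: 98
Act: cruncher.grow[x='73']
Obs: 171
Act: chron.roll[n='-197']
Obs: 2244-11-23
Act: cruncher.negate[]
Obs: -171
Act: chron.lastday[]
Obs: 2244-11-30
Act: chron.yhop[n='3']
Obs: 2247-11-30
Act: cruncher.scale[x='95']
Obs: -16245
Act: cruncher.prime[x='70']
Obs: 70
Act: cruncher.peek[]
Obs: 70
Act: chron.mhop[n='-11']
Obs: 2246-12-30

Answer: 2246-12-30


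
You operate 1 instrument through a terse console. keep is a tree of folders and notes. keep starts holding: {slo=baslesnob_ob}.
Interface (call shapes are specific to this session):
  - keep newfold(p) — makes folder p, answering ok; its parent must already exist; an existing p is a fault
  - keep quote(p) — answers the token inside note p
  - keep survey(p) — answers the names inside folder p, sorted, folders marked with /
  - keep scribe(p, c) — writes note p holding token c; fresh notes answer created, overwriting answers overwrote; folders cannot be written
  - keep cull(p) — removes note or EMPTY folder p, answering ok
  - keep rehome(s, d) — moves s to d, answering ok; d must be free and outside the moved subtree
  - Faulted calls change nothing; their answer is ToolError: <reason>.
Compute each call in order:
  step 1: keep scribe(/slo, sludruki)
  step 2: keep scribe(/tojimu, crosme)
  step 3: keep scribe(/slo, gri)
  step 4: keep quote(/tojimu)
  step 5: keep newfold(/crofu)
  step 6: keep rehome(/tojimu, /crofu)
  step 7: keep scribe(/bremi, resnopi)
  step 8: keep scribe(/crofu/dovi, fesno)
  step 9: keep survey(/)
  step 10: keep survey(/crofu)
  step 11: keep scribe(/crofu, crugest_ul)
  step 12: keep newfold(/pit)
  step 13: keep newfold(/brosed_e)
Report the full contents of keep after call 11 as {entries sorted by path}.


Answer: {bremi=resnopi, crofu/, crofu/dovi=fesno, slo=gri, tojimu=crosme}

Derivation:
I run keep scribe on p='/slo', c='sludruki', and get overwrote.
Next I call keep scribe on p='/tojimu', c='crosme', which returns created.
I invoke keep scribe on p='/slo', c='gri', which returns overwrote.
Invoking keep quote on p='/tojimu', giving crosme.
Then keep newfold on p='/crofu', giving ok.
I call keep rehome on s='/tojimu', d='/crofu', which returns ToolError: exists.
I run keep scribe on p='/bremi', c='resnopi', yielding created.
Next I call keep scribe on p='/crofu/dovi', c='fesno', — result: created.
I call keep survey on p='/': [bremi, crofu/, slo, tojimu].
I use keep survey on p='/crofu', yielding [dovi].
I run keep scribe on p='/crofu', c='crugest_ul', — result: ToolError: is a directory.
I run keep newfold on p='/pit', — result: ok.
I use keep newfold on p='/brosed_e', — result: ok.


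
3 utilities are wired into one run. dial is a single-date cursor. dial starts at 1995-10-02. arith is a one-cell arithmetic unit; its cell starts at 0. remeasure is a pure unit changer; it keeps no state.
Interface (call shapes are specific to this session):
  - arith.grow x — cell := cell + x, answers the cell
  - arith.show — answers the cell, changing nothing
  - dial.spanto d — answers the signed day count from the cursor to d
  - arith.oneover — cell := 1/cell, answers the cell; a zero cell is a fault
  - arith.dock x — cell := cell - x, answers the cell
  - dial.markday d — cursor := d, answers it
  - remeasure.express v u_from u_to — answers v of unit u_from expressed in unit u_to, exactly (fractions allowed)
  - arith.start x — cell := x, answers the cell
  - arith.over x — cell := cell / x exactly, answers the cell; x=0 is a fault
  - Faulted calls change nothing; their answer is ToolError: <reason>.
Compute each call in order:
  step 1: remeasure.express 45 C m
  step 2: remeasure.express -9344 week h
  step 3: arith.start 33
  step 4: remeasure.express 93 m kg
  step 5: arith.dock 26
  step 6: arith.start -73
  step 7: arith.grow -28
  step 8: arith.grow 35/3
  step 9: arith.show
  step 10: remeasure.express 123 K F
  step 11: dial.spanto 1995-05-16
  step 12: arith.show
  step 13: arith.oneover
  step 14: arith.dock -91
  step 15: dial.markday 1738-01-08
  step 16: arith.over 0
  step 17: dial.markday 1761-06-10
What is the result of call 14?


Answer: 24385/268

Derivation:
==> remeasure.express(v='45', u_from='C', u_to='m')
<== ToolError: incompatible units
==> remeasure.express(v='-9344', u_from='week', u_to='h')
<== -1569792
==> arith.start(x='33')
<== 33
==> remeasure.express(v='93', u_from='m', u_to='kg')
<== ToolError: incompatible units
==> arith.dock(x='26')
<== 7
==> arith.start(x='-73')
<== -73
==> arith.grow(x='-28')
<== -101
==> arith.grow(x='35/3')
<== -268/3
==> arith.show()
<== -268/3
==> remeasure.express(v='123', u_from='K', u_to='F')
<== -23827/100
==> dial.spanto(d='1995-05-16')
<== -139
==> arith.show()
<== -268/3
==> arith.oneover()
<== -3/268
==> arith.dock(x='-91')
<== 24385/268
==> dial.markday(d='1738-01-08')
<== 1738-01-08
==> arith.over(x='0')
<== ToolError: division by zero
==> dial.markday(d='1761-06-10')
<== 1761-06-10


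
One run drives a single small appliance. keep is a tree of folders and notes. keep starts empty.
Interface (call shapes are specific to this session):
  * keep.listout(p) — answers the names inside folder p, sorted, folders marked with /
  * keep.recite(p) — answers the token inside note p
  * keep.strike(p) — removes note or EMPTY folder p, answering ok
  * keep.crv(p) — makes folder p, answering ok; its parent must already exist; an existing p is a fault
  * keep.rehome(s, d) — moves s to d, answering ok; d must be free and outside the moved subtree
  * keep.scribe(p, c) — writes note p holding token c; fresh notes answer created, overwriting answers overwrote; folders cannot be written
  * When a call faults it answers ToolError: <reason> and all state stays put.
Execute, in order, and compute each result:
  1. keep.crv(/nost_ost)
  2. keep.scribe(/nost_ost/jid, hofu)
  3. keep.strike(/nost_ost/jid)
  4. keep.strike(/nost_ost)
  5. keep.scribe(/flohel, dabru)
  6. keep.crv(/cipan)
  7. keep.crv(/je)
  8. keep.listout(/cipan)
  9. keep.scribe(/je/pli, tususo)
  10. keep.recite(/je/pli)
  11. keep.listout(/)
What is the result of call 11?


Answer: [cipan/, flohel, je/]

Derivation:
Step: keep.crv[p=/nost_ost]
Result: ok
Step: keep.scribe[p=/nost_ost/jid; c=hofu]
Result: created
Step: keep.strike[p=/nost_ost/jid]
Result: ok
Step: keep.strike[p=/nost_ost]
Result: ok
Step: keep.scribe[p=/flohel; c=dabru]
Result: created
Step: keep.crv[p=/cipan]
Result: ok
Step: keep.crv[p=/je]
Result: ok
Step: keep.listout[p=/cipan]
Result: []
Step: keep.scribe[p=/je/pli; c=tususo]
Result: created
Step: keep.recite[p=/je/pli]
Result: tususo
Step: keep.listout[p=/]
Result: [cipan/, flohel, je/]


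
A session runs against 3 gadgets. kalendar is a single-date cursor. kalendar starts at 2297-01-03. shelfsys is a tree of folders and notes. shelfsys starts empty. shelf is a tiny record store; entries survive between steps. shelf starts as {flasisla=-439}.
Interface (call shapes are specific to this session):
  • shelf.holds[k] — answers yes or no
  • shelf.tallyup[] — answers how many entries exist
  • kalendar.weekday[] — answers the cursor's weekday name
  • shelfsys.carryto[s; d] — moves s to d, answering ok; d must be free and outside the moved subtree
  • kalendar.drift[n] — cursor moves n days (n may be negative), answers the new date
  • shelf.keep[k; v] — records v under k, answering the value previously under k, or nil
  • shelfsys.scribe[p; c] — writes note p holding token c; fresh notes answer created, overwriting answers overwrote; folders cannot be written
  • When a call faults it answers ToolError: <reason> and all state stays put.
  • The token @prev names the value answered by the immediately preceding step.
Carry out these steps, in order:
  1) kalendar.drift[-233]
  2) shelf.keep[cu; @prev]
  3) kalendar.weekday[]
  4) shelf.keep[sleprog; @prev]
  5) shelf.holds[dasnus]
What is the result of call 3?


Answer: Friday

Derivation:
Do: kalendar.drift[n: -233]
See: 2296-05-15
Do: shelf.keep[k: cu; v: @prev]
See: nil
Do: kalendar.weekday[]
See: Friday
Do: shelf.keep[k: sleprog; v: @prev]
See: nil
Do: shelf.holds[k: dasnus]
See: no


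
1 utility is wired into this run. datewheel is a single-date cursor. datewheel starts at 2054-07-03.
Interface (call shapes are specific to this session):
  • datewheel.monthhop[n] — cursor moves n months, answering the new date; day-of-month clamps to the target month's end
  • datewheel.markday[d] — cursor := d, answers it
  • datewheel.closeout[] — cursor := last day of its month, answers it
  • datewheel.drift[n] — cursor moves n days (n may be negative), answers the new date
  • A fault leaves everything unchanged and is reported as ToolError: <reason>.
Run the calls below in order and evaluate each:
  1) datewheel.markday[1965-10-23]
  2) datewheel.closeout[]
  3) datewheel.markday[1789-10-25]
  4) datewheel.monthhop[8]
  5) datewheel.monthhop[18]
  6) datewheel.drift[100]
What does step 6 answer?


·→ markday(d: 1965-10-23)
·← 1965-10-23
·→ closeout()
·← 1965-10-31
·→ markday(d: 1789-10-25)
·← 1789-10-25
·→ monthhop(n: 8)
·← 1790-06-25
·→ monthhop(n: 18)
·← 1791-12-25
·→ drift(n: 100)
·← 1792-04-03

Answer: 1792-04-03


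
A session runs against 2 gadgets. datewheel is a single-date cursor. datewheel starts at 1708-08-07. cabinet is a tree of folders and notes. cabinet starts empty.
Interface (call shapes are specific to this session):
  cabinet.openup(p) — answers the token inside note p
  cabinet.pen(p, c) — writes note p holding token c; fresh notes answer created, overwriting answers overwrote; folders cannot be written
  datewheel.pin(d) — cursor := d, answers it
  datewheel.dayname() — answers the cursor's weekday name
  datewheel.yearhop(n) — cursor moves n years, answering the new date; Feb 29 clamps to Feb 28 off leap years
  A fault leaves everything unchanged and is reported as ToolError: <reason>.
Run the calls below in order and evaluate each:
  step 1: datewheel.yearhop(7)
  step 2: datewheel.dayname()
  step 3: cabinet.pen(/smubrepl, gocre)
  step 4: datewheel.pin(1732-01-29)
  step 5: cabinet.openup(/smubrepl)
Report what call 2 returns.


Answer: Wednesday

Derivation:
! datewheel.yearhop(n='7') -> 1715-08-07
! datewheel.dayname() -> Wednesday
! cabinet.pen(p='/smubrepl', c='gocre') -> created
! datewheel.pin(d='1732-01-29') -> 1732-01-29
! cabinet.openup(p='/smubrepl') -> gocre


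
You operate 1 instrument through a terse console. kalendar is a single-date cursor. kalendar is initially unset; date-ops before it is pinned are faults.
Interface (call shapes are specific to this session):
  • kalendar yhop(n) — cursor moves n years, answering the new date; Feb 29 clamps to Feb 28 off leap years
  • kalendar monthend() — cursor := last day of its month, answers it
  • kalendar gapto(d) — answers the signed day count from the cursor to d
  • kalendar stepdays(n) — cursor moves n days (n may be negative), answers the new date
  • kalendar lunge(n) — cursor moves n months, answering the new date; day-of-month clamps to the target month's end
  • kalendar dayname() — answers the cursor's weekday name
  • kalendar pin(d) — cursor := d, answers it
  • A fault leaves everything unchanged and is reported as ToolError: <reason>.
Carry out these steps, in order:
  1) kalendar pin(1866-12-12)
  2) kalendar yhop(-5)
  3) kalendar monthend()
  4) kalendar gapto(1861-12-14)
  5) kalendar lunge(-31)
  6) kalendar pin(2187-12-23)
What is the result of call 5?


% kalendar pin(d: 1866-12-12) -> 1866-12-12
% kalendar yhop(n: -5) -> 1861-12-12
% kalendar monthend() -> 1861-12-31
% kalendar gapto(d: 1861-12-14) -> -17
% kalendar lunge(n: -31) -> 1859-05-31
% kalendar pin(d: 2187-12-23) -> 2187-12-23

Answer: 1859-05-31


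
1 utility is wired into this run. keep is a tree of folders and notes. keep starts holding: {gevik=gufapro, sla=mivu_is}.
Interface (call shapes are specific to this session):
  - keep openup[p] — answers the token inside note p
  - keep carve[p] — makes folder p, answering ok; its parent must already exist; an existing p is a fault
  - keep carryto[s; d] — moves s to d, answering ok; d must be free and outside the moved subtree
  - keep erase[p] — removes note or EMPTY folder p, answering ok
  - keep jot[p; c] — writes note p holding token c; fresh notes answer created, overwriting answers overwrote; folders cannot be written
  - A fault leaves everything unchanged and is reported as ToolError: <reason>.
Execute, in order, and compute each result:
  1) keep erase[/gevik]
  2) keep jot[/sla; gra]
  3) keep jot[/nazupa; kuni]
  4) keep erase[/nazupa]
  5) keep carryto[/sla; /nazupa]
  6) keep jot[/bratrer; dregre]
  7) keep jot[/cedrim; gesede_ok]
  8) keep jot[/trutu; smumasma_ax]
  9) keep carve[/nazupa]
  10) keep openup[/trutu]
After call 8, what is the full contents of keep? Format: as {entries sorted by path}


CALL keep erase[p=/gevik]
RET  ok
CALL keep jot[p=/sla; c=gra]
RET  overwrote
CALL keep jot[p=/nazupa; c=kuni]
RET  created
CALL keep erase[p=/nazupa]
RET  ok
CALL keep carryto[s=/sla; d=/nazupa]
RET  ok
CALL keep jot[p=/bratrer; c=dregre]
RET  created
CALL keep jot[p=/cedrim; c=gesede_ok]
RET  created
CALL keep jot[p=/trutu; c=smumasma_ax]
RET  created
CALL keep carve[p=/nazupa]
RET  ToolError: exists
CALL keep openup[p=/trutu]
RET  smumasma_ax

Answer: {bratrer=dregre, cedrim=gesede_ok, nazupa=gra, trutu=smumasma_ax}


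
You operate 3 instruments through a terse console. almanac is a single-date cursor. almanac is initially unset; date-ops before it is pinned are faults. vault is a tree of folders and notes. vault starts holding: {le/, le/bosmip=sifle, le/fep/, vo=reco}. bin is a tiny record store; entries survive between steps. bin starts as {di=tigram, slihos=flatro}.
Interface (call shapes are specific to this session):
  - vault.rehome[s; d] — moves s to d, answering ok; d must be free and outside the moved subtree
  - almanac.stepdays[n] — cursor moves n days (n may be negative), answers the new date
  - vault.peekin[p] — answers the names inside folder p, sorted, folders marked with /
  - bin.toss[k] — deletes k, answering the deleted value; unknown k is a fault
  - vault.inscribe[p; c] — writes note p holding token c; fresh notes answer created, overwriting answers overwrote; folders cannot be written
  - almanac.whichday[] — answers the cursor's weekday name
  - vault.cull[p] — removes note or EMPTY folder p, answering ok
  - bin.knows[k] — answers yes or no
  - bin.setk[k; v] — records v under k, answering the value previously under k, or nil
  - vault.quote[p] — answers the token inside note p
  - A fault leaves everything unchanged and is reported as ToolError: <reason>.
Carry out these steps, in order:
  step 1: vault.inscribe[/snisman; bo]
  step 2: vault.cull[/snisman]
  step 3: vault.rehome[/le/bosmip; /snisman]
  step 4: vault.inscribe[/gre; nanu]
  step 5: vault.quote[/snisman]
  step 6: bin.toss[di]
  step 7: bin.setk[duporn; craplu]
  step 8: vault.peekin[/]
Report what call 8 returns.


! 1. inscribe(p=/snisman, c=bo) => created
! 2. cull(p=/snisman) => ok
! 3. rehome(s=/le/bosmip, d=/snisman) => ok
! 4. inscribe(p=/gre, c=nanu) => created
! 5. quote(p=/snisman) => sifle
! 6. toss(k=di) => tigram
! 7. setk(k=duporn, v=craplu) => nil
! 8. peekin(p=/) => [gre, le/, snisman, vo]

Answer: [gre, le/, snisman, vo]


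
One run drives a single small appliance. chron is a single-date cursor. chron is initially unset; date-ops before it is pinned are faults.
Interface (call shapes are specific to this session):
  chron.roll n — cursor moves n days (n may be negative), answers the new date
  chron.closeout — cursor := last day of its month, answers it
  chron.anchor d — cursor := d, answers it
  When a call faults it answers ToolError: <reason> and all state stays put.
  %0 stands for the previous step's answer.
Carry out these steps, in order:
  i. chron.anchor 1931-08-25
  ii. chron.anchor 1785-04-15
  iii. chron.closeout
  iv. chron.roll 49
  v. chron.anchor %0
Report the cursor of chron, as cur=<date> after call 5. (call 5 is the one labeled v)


Answer: cur=1785-06-18

Derivation:
;; anchor(d→1931-08-25) : 1931-08-25
;; anchor(d→1785-04-15) : 1785-04-15
;; closeout() : 1785-04-30
;; roll(n→49) : 1785-06-18
;; anchor(d→%0) : 1785-06-18


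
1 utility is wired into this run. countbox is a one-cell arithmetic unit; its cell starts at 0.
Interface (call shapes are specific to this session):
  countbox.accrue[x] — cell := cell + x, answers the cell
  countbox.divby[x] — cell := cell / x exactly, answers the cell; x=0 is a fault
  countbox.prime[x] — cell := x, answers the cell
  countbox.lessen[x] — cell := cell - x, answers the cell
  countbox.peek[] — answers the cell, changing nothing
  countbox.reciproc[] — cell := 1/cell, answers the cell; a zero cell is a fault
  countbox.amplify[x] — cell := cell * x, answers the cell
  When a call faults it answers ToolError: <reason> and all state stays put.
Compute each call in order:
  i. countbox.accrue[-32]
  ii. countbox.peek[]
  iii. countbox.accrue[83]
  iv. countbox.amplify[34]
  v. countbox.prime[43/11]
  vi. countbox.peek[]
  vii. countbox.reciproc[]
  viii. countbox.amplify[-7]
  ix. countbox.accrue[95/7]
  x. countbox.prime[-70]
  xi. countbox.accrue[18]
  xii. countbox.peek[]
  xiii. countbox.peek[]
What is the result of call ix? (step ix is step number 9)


Answer: 3546/301

Derivation:
;; countbox.accrue(-32) == -32
;; countbox.peek() == -32
;; countbox.accrue(83) == 51
;; countbox.amplify(34) == 1734
;; countbox.prime(43/11) == 43/11
;; countbox.peek() == 43/11
;; countbox.reciproc() == 11/43
;; countbox.amplify(-7) == -77/43
;; countbox.accrue(95/7) == 3546/301
;; countbox.prime(-70) == -70
;; countbox.accrue(18) == -52
;; countbox.peek() == -52
;; countbox.peek() == -52


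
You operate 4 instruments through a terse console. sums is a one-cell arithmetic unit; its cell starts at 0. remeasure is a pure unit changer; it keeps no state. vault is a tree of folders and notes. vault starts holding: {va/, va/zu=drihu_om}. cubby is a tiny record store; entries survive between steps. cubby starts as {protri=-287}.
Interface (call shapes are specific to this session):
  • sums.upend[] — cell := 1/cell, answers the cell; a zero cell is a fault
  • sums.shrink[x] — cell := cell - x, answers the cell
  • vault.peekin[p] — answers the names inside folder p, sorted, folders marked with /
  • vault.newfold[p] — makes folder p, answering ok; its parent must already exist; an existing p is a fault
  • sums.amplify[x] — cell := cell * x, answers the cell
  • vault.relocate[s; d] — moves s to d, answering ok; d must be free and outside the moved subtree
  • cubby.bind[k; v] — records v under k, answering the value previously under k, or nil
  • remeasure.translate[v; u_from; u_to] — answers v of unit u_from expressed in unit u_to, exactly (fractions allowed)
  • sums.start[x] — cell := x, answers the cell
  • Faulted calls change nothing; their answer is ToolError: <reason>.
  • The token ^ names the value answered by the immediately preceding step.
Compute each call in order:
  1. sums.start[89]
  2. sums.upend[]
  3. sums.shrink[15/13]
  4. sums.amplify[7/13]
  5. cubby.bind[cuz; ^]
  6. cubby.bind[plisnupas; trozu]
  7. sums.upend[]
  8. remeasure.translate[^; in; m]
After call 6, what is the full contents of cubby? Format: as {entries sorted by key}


! 1. start(x: 89) : 89
! 2. upend() : 1/89
! 3. shrink(x: 15/13) : -1322/1157
! 4. amplify(x: 7/13) : -9254/15041
! 5. bind(k: cuz, v: ^) : nil
! 6. bind(k: plisnupas, v: trozu) : nil
! 7. upend() : -15041/9254
! 8. translate(v: ^, u_from: in, u_to: m) : -1910207/46270000

Answer: {cuz=-9254/15041, plisnupas=trozu, protri=-287}


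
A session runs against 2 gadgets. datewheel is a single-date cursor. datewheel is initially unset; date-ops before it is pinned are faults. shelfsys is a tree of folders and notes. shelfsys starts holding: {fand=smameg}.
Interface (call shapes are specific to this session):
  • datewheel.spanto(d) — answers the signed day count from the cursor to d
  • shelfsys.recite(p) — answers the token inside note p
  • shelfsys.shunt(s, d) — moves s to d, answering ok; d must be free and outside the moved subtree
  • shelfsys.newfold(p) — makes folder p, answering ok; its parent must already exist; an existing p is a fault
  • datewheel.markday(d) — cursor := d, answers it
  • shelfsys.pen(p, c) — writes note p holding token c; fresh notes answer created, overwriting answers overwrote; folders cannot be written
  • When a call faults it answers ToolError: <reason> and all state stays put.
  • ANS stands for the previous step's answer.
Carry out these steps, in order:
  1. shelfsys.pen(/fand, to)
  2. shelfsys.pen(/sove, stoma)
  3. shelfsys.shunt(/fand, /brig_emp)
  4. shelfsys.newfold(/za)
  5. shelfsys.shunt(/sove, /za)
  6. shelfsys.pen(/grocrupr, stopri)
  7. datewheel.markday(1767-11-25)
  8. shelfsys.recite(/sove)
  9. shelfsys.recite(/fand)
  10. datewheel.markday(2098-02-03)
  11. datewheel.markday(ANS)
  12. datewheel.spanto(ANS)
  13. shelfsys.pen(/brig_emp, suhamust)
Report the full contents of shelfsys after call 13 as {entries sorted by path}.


Using shelfsys.pen with p=/fand, c=to, and observe overwrote.
Now I run shelfsys.pen with p=/sove, c=stoma, — result: created.
Then shelfsys.shunt with s=/fand, d=/brig_emp, and observe ok.
Now I run shelfsys.newfold with p=/za, → ok.
Using shelfsys.shunt with s=/sove, d=/za, yielding ToolError: exists.
I try shelfsys.pen with p=/grocrupr, c=stopri, and get created.
Invoking datewheel.markday with d=1767-11-25, and get 1767-11-25.
Calling shelfsys.recite with p=/sove, and see stoma.
I run shelfsys.recite with p=/fand, and observe ToolError: not found.
I try datewheel.markday with d=2098-02-03, → 2098-02-03.
I call datewheel.markday with d=ANS, and observe 2098-02-03.
Using datewheel.spanto with d=ANS, and observe 0.
Then shelfsys.pen with p=/brig_emp, c=suhamust, — result: overwrote.

Answer: {brig_emp=suhamust, grocrupr=stopri, sove=stoma, za/}


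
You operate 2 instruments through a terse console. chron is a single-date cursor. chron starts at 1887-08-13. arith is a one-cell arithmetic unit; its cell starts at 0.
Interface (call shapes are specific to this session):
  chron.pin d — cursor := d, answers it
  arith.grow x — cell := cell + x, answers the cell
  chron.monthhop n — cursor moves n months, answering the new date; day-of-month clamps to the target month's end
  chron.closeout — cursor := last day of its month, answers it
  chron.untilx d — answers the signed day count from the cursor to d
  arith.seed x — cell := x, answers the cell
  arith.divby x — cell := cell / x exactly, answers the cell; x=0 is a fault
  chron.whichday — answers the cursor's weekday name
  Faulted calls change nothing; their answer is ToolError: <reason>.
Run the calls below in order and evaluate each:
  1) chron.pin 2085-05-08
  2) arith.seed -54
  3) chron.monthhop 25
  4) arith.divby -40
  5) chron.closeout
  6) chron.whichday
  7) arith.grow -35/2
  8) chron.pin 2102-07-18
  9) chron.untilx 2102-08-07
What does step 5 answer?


Answer: 2087-06-30

Derivation:
I invoke chron.pin using 2085-05-08, — result: 2085-05-08.
Next I call arith.seed using -54, yielding -54.
Now I run chron.monthhop using 25, giving 2087-06-08.
Using arith.divby using -40, — result: 27/20.
I use chron.closeout(), and observe 2087-06-30.
Invoking chron.whichday(), and see Monday.
Next I call arith.grow using -35/2, and see -323/20.
Then chron.pin using 2102-07-18, → 2102-07-18.
Using chron.untilx using 2102-08-07, and get 20.


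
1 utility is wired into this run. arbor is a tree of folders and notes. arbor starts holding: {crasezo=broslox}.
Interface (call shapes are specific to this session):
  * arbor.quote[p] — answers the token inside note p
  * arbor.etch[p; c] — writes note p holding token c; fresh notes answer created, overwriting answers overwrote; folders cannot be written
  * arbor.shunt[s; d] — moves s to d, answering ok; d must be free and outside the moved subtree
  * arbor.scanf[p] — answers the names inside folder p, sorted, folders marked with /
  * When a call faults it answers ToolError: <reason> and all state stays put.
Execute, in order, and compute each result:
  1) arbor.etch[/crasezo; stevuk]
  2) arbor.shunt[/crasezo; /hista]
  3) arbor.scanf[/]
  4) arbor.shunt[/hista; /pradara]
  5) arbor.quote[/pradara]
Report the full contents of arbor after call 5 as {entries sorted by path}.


% etch p→/crasezo c→stevuk
[out] overwrote
% shunt s→/crasezo d→/hista
[out] ok
% scanf p→/
[out] [hista]
% shunt s→/hista d→/pradara
[out] ok
% quote p→/pradara
[out] stevuk

Answer: {pradara=stevuk}


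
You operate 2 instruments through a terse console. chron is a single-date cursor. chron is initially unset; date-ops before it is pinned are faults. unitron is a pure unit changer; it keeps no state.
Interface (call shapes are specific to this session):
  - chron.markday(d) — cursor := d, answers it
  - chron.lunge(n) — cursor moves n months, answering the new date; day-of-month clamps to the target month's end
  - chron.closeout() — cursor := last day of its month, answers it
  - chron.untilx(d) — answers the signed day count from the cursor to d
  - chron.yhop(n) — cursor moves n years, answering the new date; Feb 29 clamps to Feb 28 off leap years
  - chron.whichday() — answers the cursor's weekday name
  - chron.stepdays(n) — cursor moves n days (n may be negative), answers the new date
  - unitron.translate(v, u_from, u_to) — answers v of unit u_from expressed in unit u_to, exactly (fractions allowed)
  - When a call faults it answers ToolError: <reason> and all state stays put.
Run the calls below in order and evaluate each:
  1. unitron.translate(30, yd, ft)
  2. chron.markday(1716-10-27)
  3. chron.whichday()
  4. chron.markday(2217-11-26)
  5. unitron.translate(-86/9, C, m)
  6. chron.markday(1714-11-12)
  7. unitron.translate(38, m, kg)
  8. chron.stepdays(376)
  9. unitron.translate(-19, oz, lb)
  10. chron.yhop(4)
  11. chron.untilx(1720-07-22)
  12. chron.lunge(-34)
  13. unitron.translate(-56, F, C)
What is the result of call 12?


I try unitron.translate(v→30, u_from→yd, u_to→ft): 90.
Using chron.markday(d→1716-10-27): 1716-10-27.
I call chron.whichday: Tuesday.
Using chron.markday(d→2217-11-26), yielding 2217-11-26.
I use unitron.translate(v→-86/9, u_from→C, u_to→m): ToolError: incompatible units.
I use chron.markday(d→1714-11-12), — result: 1714-11-12.
Now I run unitron.translate(v→38, u_from→m, u_to→kg), and get ToolError: incompatible units.
I use chron.stepdays(n→376), — result: 1715-11-23.
I use unitron.translate(v→-19, u_from→oz, u_to→lb), which returns -19/16.
I invoke chron.yhop(n→4), and see 1719-11-23.
Next I call chron.untilx(d→1720-07-22), and observe 242.
I try chron.lunge(n→-34), and see 1717-01-23.
I invoke unitron.translate(v→-56, u_from→F, u_to→C), and get -440/9.

Answer: 1717-01-23


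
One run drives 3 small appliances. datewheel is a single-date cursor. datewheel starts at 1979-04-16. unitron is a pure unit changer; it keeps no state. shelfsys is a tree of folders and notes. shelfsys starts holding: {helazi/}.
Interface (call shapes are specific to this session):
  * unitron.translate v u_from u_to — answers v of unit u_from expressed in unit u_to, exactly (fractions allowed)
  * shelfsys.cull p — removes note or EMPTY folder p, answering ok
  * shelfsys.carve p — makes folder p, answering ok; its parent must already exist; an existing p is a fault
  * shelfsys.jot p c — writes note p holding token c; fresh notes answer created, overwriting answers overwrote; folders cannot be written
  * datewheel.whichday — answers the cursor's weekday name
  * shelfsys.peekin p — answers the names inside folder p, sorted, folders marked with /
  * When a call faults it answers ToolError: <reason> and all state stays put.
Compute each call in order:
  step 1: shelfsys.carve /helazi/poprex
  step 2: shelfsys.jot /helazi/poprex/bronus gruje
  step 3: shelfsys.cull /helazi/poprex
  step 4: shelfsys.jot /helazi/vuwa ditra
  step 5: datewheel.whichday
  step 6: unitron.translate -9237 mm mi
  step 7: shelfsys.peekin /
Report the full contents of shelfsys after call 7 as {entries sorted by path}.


Answer: {helazi/, helazi/poprex/, helazi/poprex/bronus=gruje, helazi/vuwa=ditra}

Derivation:
·→ shelfsys.carve(/helazi/poprex)
·← ok
·→ shelfsys.jot(/helazi/poprex/bronus, gruje)
·← created
·→ shelfsys.cull(/helazi/poprex)
·← ToolError: not empty
·→ shelfsys.jot(/helazi/vuwa, ditra)
·← created
·→ datewheel.whichday()
·← Monday
·→ unitron.translate(-9237, mm, mi)
·← -3079/536448
·→ shelfsys.peekin(/)
·← [helazi/]


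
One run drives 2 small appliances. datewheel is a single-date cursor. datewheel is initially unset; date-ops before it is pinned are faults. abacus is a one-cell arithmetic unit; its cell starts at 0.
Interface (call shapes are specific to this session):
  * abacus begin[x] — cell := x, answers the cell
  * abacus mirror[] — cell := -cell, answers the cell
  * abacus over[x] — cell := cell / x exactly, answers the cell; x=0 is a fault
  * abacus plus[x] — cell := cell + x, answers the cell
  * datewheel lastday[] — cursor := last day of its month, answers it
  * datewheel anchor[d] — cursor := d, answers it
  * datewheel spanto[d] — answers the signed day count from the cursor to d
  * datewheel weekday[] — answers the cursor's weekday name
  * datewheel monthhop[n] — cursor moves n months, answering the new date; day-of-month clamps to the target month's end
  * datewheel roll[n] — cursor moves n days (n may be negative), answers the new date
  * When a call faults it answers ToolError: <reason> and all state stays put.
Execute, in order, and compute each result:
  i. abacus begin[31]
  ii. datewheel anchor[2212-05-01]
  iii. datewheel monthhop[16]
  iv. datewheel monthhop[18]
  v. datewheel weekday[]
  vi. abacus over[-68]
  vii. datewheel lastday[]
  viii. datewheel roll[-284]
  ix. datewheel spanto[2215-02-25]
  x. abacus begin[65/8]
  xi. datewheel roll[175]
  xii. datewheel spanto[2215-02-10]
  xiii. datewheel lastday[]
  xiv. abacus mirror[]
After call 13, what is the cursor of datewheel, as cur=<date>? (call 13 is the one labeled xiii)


Answer: cur=2214-12-31

Derivation:
% abacus begin(x='31') -> 31
% datewheel anchor(d='2212-05-01') -> 2212-05-01
% datewheel monthhop(n='16') -> 2213-09-01
% datewheel monthhop(n='18') -> 2215-03-01
% datewheel weekday() -> Wednesday
% abacus over(x='-68') -> -31/68
% datewheel lastday() -> 2215-03-31
% datewheel roll(n='-284') -> 2214-06-20
% datewheel spanto(d='2215-02-25') -> 250
% abacus begin(x='65/8') -> 65/8
% datewheel roll(n='175') -> 2214-12-12
% datewheel spanto(d='2215-02-10') -> 60
% datewheel lastday() -> 2214-12-31
% abacus mirror() -> -65/8


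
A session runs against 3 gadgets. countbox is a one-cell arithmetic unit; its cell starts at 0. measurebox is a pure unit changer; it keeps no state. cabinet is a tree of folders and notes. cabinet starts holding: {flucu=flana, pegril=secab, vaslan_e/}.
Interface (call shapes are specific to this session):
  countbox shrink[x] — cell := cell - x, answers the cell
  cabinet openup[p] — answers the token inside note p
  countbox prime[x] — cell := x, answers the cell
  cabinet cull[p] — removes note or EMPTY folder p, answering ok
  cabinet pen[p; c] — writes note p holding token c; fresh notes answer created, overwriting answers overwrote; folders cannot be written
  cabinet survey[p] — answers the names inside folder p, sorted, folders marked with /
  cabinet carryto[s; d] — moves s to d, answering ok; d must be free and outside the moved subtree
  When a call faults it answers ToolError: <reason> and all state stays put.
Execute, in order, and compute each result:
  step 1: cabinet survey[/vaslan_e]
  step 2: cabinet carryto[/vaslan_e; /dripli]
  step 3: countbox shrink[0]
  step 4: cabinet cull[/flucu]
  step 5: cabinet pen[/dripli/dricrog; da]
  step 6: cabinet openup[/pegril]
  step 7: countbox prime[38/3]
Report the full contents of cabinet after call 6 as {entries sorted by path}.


Answer: {dripli/, dripli/dricrog=da, pegril=secab}

Derivation:
> cabinet survey /vaslan_e
:: []
> cabinet carryto /vaslan_e /dripli
:: ok
> countbox shrink 0
:: 0
> cabinet cull /flucu
:: ok
> cabinet pen /dripli/dricrog da
:: created
> cabinet openup /pegril
:: secab
> countbox prime 38/3
:: 38/3
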